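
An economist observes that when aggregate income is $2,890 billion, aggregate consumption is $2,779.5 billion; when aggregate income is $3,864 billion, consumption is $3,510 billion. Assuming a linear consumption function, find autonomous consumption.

a = 612

MPC = ΔC/ΔY = (3510 − 2779.5)/(3864 − 2890) = 730.5/974 = 0.75
a = C − MPC·Y = 2779.5 − 0.75(2890) = 2779.5 − 2167.5 = 612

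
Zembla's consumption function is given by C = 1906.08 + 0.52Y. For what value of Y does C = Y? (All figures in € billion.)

At break-even, C = Y: 1906.08 + 0.52Y = Y
0.48Y = 1906.08, so Y = 1906.08/0.48 = 3971

Y = 3971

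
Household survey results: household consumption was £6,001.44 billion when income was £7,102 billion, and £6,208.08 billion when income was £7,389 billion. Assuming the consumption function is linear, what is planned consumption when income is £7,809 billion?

C = 6510.48

MPC = (6208.08 − 6001.44)/(7389 − 7102) = 206.64/287 = 0.72
a = 6001.44 − 0.72(7102) = 6001.44 − 5113.44 = 888
C = 888 + 0.72(7809) = 888 + 5622.48 = 6510.48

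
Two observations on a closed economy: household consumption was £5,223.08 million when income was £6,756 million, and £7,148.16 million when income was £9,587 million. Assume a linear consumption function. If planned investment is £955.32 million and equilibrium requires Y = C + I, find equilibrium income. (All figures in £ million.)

MPC = (7148.16 − 5223.08)/(9587 − 6756) = 1925.08/2831 = 0.68
a = 5223.08 − 0.68(6756) = 629
Equilibrium: Y = 629 + 0.68Y + 955.32
0.32Y = 1584.32, so Y = 1584.32/0.32 = 4951

Y = 4951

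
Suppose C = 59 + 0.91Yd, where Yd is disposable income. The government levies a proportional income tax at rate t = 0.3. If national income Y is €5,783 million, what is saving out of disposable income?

Yd = (1 − 0.3)(5783) = 0.7(5783) = 4048.1
C = 59 + 0.91(4048.1) = 59 + 3683.771 = 3742.771
S = Yd − C = 4048.1 − 3742.771 = 305.329

S = 305.329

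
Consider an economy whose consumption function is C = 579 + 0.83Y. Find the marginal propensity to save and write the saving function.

MPS = 1 − MPC = 1 − 0.83 = 0.17
S = Y − C = -579 + 0.17Y

MPS = 0.17; S = -579 + 0.17Y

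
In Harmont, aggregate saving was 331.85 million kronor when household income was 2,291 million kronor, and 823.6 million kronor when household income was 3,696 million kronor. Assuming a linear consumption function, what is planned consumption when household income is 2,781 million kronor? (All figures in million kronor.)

MPS = ΔS/ΔY = (823.6 − 331.85)/(3696 − 2291) = 491.75/1405 = 0.35
MPC = 1 − MPS = 0.65
Autonomous saving = 331.85 − 0.35(2291) = -470, so a = 470
C = 470 + 0.65(2781) = 470 + 1807.65 = 2277.65

C = 2277.65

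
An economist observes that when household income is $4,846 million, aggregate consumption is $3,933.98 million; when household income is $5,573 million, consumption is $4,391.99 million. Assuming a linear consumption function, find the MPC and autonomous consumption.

MPC = 0.63; a = 881

MPC = ΔC/ΔY = (4391.99 − 3933.98)/(5573 − 4846) = 458.01/727 = 0.63
a = C − MPC·Y = 3933.98 − 0.63(4846) = 3933.98 − 3052.98 = 881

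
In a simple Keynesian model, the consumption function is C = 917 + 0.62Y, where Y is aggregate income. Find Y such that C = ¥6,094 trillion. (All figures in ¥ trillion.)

917 + 0.62Y = 6094
0.62Y = 5177, so Y = 5177/0.62 = 8350

Y = 8350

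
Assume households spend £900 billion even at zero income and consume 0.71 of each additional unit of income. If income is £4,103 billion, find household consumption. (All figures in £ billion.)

C = 900 + 0.71(4103) = 900 + 2913.13 = 3813.13

C = 3813.13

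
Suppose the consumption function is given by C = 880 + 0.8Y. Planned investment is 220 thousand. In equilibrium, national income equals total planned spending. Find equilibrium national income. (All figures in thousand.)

Y = 5500

Y = C + I = 880 + 0.8Y + 220
Y − 0.8Y = 1100
0.2Y = 1100, so Y = 1100/0.2 = 5500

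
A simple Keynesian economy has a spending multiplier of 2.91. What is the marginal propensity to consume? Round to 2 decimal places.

MPC = 0.66

k = 1/(1 − MPC), so 1 − MPC = 1/k = 1/2.91 = 0.3436
MPC = 1 − 0.3436 = 0.66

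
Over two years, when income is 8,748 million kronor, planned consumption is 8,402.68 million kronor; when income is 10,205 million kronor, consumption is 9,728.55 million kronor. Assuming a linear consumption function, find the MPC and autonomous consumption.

MPC = 0.91; a = 442

MPC = ΔC/ΔY = (9728.55 − 8402.68)/(10205 − 8748) = 1325.87/1457 = 0.91
a = C − MPC·Y = 8402.68 − 0.91(8748) = 8402.68 − 7960.68 = 442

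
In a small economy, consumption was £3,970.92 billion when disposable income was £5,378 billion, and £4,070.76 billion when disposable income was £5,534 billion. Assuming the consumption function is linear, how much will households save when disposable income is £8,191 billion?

S = 2419.76

MPC = (4070.76 − 3970.92)/(5534 − 5378) = 99.84/156 = 0.64
a = 3970.92 − 0.64(5378) = 3970.92 − 3441.92 = 529
C = 529 + 0.64(8191) = 5771.24
S = 8191 − 5771.24 = 2419.76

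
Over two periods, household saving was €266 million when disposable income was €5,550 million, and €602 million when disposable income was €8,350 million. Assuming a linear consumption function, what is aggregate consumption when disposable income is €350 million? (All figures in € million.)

MPS = ΔS/ΔY = (602 − 266)/(8350 − 5550) = 336/2800 = 0.12
MPC = 1 − MPS = 0.88
Autonomous saving = 266 − 0.12(5550) = -400, so a = 400
C = 400 + 0.88(350) = 400 + 308 = 708

C = 708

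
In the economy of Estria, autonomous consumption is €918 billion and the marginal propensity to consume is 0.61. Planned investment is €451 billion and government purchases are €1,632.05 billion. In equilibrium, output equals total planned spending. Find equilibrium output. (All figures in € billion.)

Y = C + I + G = 918 + 0.61Y + 451 + 1632.05
Y − 0.61Y = 3001.05
0.39Y = 3001.05, so Y = 3001.05/0.39 = 7695

Y = 7695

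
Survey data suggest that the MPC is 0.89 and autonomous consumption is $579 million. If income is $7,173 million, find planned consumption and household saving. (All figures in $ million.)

C = 6962.97; S = 210.03

C = 579 + 0.89(7173) = 579 + 6383.97 = 6962.97
S = Y − C = 7173 − 6962.97 = 210.03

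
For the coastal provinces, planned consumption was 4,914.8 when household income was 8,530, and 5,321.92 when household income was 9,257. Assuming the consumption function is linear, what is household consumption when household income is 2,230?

MPC = (5321.92 − 4914.8)/(9257 − 8530) = 407.12/727 = 0.56
a = 4914.8 − 0.56(8530) = 4914.8 − 4776.8 = 138
C = 138 + 0.56(2230) = 138 + 1248.8 = 1386.8

C = 1386.8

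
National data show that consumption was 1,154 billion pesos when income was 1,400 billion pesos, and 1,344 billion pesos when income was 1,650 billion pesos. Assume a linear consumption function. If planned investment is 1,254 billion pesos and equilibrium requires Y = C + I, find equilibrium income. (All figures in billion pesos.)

MPC = (1344 − 1154)/(1650 − 1400) = 190/250 = 0.76
a = 1154 − 0.76(1400) = 90
Equilibrium: Y = 90 + 0.76Y + 1254
0.24Y = 1344, so Y = 1344/0.24 = 5600

Y = 5600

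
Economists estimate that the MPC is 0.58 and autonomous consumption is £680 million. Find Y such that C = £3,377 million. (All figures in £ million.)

Y = 4650

680 + 0.58Y = 3377
0.58Y = 2697, so Y = 2697/0.58 = 4650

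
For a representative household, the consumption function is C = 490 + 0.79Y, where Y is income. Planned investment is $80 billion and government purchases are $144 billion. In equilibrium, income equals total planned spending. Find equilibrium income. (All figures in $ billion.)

Y = C + I + G = 490 + 0.79Y + 80 + 144
Y − 0.79Y = 714
0.21Y = 714, so Y = 714/0.21 = 3400

Y = 3400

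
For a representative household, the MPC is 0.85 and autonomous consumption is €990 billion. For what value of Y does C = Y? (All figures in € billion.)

At break-even, C = Y: 990 + 0.85Y = Y
0.15Y = 990, so Y = 990/0.15 = 6600

Y = 6600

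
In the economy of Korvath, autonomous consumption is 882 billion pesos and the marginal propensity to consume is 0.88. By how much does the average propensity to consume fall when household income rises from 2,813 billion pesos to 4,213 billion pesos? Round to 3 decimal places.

ΔAPC = 0.104

At Y = 2813: C = 882 + 0.88(2813) = 3357.44, APC = 3357.44/2813 = 1.1935
At Y = 4213: C = 4589.44, APC = 4589.44/4213 = 1.0894
Fall in APC = 1.1935 − 1.0894 = 0.1041 ≈ 0.104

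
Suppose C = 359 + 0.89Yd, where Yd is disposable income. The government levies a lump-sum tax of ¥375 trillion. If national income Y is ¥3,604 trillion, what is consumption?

Yd = Y − T = 3604 − 375 = 3229
C = 359 + 0.89(3229) = 359 + 2873.81 = 3232.81

C = 3232.81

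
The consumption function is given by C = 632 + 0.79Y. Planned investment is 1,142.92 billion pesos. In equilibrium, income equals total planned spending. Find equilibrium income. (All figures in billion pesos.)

Y = C + I = 632 + 0.79Y + 1142.92
Y − 0.79Y = 1774.92
0.21Y = 1774.92, so Y = 1774.92/0.21 = 8452

Y = 8452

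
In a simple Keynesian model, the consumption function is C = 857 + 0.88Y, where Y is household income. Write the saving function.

S = -857 + 0.12Y

S = Y − C = Y − (857 + 0.88Y) = -857 + (1 − 0.88)Y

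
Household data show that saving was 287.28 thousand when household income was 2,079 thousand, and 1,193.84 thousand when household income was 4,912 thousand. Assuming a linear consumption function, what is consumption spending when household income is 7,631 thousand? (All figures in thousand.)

C = 5567.08

MPS = ΔS/ΔY = (1193.84 − 287.28)/(4912 − 2079) = 906.56/2833 = 0.32
MPC = 1 − MPS = 0.68
Autonomous saving = 287.28 − 0.32(2079) = -378, so a = 378
C = 378 + 0.68(7631) = 378 + 5189.08 = 5567.08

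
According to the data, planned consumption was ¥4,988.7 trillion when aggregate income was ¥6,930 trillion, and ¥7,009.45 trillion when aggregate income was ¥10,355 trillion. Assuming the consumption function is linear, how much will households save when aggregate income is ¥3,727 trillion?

S = 628.07

MPC = (7009.45 − 4988.7)/(10355 − 6930) = 2020.75/3425 = 0.59
a = 4988.7 − 0.59(6930) = 4988.7 − 4088.7 = 900
C = 900 + 0.59(3727) = 3098.93
S = 3727 − 3098.93 = 628.07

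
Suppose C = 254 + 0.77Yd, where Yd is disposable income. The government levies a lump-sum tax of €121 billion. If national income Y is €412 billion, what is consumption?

C = 478.07

Yd = Y − T = 412 − 121 = 291
C = 254 + 0.77(291) = 254 + 224.07 = 478.07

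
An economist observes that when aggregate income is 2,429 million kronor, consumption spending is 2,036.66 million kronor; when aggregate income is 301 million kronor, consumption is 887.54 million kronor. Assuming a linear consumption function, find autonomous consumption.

MPC = ΔC/ΔY = (2036.66 − 887.54)/(2429 − 301) = 1149.12/2128 = 0.54
a = C − MPC·Y = 887.54 − 0.54(301) = 887.54 − 162.54 = 725

a = 725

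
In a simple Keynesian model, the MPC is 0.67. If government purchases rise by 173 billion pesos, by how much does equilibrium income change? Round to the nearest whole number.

The multiplier is 1/(1 − MPC) = 1/0.33.
ΔY = 173/0.33 = 524.24 ≈ 524

ΔY ≈ 524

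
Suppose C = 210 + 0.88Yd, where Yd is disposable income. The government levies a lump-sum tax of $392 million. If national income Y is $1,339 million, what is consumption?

C = 1043.36

Yd = Y − T = 1339 − 392 = 947
C = 210 + 0.88(947) = 210 + 833.36 = 1043.36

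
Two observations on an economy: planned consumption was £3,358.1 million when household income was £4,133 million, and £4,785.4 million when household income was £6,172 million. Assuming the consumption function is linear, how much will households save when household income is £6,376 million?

MPC = (4785.4 − 3358.1)/(6172 − 4133) = 1427.3/2039 = 0.7
a = 3358.1 − 0.7(4133) = 3358.1 − 2893.1 = 465
C = 465 + 0.7(6376) = 4928.2
S = 6376 − 4928.2 = 1447.8

S = 1447.8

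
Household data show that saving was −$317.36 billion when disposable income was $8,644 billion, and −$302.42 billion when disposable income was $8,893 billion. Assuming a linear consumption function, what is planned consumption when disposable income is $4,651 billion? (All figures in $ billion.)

MPS = ΔS/ΔY = (-302.42 − (-317.36))/(8893 − 8644) = 14.94/249 = 0.06
MPC = 1 − MPS = 0.94
Autonomous saving = -317.36 − 0.06(8644) = -836, so a = 836
C = 836 + 0.94(4651) = 836 + 4371.94 = 5207.94

C = 5207.94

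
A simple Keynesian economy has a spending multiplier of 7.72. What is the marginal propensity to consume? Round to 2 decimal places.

MPC = 0.87

k = 1/(1 − MPC), so 1 − MPC = 1/k = 1/7.72 = 0.1295
MPC = 1 − 0.1295 = 0.87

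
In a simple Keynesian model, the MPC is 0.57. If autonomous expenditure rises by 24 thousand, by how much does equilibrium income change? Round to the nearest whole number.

ΔY ≈ 56

The multiplier is 1/(1 − MPC) = 1/0.43.
ΔY = 24/0.43 = 55.81 ≈ 56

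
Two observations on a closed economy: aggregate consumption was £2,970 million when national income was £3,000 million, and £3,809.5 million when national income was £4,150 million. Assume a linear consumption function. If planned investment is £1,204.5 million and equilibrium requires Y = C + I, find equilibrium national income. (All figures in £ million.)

Y = 7350

MPC = (3809.5 − 2970)/(4150 − 3000) = 839.5/1150 = 0.73
a = 2970 − 0.73(3000) = 780
Equilibrium: Y = 780 + 0.73Y + 1204.5
0.27Y = 1984.5, so Y = 1984.5/0.27 = 7350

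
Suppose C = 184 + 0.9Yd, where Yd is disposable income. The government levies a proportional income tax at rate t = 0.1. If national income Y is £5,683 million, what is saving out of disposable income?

Yd = (1 − 0.1)(5683) = 0.9(5683) = 5114.7
C = 184 + 0.9(5114.7) = 184 + 4603.23 = 4787.23
S = Yd − C = 5114.7 − 4787.23 = 327.47

S = 327.47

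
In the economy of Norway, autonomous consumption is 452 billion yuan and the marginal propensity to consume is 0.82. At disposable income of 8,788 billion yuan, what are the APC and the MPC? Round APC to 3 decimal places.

MPC = 0.82 (the slope of the consumption function)
C = 452 + 0.82(8788) = 7658.16, so APC = 7658.16/8788 = 0.871

APC = 0.871; MPC = 0.82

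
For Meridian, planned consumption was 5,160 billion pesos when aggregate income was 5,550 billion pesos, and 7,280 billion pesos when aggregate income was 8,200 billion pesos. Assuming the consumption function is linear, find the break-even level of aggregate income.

Y = 3600

MPC = (7280 − 5160)/(8200 − 5550) = 2120/2650 = 0.8
a = 5160 − 0.8(5550) = 5160 − 4440 = 720
Break-even: Y = a/(1−MPC) = 720/0.2 = 3600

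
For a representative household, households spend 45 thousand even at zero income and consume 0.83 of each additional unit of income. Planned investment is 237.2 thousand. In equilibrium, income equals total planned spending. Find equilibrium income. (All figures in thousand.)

Y = C + I = 45 + 0.83Y + 237.2
Y − 0.83Y = 282.2
0.17Y = 282.2, so Y = 282.2/0.17 = 1660

Y = 1660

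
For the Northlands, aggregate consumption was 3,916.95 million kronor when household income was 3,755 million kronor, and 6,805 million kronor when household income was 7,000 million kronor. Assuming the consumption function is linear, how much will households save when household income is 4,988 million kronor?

S = -26.32

MPC = (6805 − 3916.95)/(7000 − 3755) = 2888.05/3245 = 0.89
a = 3916.95 − 0.89(3755) = 3916.95 − 3341.95 = 575
C = 575 + 0.89(4988) = 5014.32
S = 4988 − 5014.32 = -26.32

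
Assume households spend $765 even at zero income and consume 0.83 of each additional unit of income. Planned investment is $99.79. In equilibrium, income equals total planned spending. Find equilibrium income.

Y = C + I = 765 + 0.83Y + 99.79
Y − 0.83Y = 864.79
0.17Y = 864.79, so Y = 864.79/0.17 = 5087

Y = 5087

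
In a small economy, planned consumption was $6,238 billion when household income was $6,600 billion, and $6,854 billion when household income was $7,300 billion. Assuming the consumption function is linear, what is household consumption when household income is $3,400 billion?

MPC = (6854 − 6238)/(7300 − 6600) = 616/700 = 0.88
a = 6238 − 0.88(6600) = 6238 − 5808 = 430
C = 430 + 0.88(3400) = 430 + 2992 = 3422

C = 3422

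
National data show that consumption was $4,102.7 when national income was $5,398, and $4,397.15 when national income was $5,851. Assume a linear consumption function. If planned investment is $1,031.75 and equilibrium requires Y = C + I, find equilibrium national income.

Y = 4645

MPC = (4397.15 − 4102.7)/(5851 − 5398) = 294.45/453 = 0.65
a = 4102.7 − 0.65(5398) = 594
Equilibrium: Y = 594 + 0.65Y + 1031.75
0.35Y = 1625.75, so Y = 1625.75/0.35 = 4645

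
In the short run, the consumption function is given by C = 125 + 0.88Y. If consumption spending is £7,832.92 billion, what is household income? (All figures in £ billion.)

125 + 0.88Y = 7832.92
0.88Y = 7707.92, so Y = 7707.92/0.88 = 8759

Y = 8759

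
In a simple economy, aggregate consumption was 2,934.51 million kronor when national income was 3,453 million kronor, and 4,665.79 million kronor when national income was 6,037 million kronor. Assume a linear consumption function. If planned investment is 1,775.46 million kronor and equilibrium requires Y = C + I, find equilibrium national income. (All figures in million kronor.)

Y = 7262

MPC = (4665.79 − 2934.51)/(6037 − 3453) = 1731.28/2584 = 0.67
a = 2934.51 − 0.67(3453) = 621
Equilibrium: Y = 621 + 0.67Y + 1775.46
0.33Y = 2396.46, so Y = 2396.46/0.33 = 7262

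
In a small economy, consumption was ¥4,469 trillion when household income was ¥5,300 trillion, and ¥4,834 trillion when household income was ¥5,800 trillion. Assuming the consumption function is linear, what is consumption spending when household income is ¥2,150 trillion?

C = 2169.5

MPC = (4834 − 4469)/(5800 − 5300) = 365/500 = 0.73
a = 4469 − 0.73(5300) = 4469 − 3869 = 600
C = 600 + 0.73(2150) = 600 + 1569.5 = 2169.5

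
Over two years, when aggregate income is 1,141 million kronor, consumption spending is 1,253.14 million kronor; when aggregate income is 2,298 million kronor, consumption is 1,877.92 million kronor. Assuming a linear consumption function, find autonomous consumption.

a = 637

MPC = ΔC/ΔY = (1877.92 − 1253.14)/(2298 − 1141) = 624.78/1157 = 0.54
a = C − MPC·Y = 1253.14 − 0.54(1141) = 1253.14 − 616.14 = 637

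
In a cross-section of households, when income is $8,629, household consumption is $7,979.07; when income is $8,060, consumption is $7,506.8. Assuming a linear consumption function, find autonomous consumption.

MPC = ΔC/ΔY = (7979.07 − 7506.8)/(8629 − 8060) = 472.27/569 = 0.83
a = C − MPC·Y = 7506.8 − 0.83(8060) = 7506.8 − 6689.8 = 817

a = 817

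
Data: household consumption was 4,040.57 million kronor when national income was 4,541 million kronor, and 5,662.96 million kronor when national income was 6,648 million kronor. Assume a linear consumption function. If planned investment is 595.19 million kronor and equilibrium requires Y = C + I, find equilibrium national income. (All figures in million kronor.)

MPC = (5662.96 − 4040.57)/(6648 − 4541) = 1622.39/2107 = 0.77
a = 4040.57 − 0.77(4541) = 544
Equilibrium: Y = 544 + 0.77Y + 595.19
0.23Y = 1139.19, so Y = 1139.19/0.23 = 4953

Y = 4953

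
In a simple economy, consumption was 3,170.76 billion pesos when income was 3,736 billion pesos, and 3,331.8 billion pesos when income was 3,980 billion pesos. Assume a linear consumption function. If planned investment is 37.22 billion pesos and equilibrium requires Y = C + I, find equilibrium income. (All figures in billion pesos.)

Y = 2183

MPC = (3331.8 − 3170.76)/(3980 − 3736) = 161.04/244 = 0.66
a = 3170.76 − 0.66(3736) = 705
Equilibrium: Y = 705 + 0.66Y + 37.22
0.34Y = 742.22, so Y = 742.22/0.34 = 2183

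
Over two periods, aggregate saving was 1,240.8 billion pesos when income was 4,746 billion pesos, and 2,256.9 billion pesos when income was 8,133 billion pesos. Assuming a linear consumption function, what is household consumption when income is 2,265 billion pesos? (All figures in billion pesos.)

MPS = ΔS/ΔY = (2256.9 − 1240.8)/(8133 − 4746) = 1016.1/3387 = 0.3
MPC = 1 − MPS = 0.7
Autonomous saving = 1240.8 − 0.3(4746) = -183, so a = 183
C = 183 + 0.7(2265) = 183 + 1585.5 = 1768.5

C = 1768.5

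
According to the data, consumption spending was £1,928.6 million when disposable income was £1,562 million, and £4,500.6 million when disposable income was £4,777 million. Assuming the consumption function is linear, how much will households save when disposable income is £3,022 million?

S = -74.6

MPC = (4500.6 − 1928.6)/(4777 − 1562) = 2572/3215 = 0.8
a = 1928.6 − 0.8(1562) = 1928.6 − 1249.6 = 679
C = 679 + 0.8(3022) = 3096.6
S = 3022 − 3096.6 = -74.6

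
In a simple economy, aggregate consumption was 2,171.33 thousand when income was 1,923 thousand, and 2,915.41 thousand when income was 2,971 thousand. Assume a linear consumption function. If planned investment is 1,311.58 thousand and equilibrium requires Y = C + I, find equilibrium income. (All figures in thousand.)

Y = 7302

MPC = (2915.41 − 2171.33)/(2971 − 1923) = 744.08/1048 = 0.71
a = 2171.33 − 0.71(1923) = 806
Equilibrium: Y = 806 + 0.71Y + 1311.58
0.29Y = 2117.58, so Y = 2117.58/0.29 = 7302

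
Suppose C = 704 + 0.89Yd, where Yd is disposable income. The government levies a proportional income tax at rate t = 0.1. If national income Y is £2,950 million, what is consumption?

Yd = (1 − 0.1)(2950) = 0.9(2950) = 2655
C = 704 + 0.89(2655) = 704 + 2362.95 = 3066.95

C = 3066.95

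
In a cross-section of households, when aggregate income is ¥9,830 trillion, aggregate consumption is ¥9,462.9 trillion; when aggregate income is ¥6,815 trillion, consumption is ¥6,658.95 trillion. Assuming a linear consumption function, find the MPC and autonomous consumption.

MPC = 0.93; a = 321

MPC = ΔC/ΔY = (9462.9 − 6658.95)/(9830 − 6815) = 2803.95/3015 = 0.93
a = C − MPC·Y = 6658.95 − 0.93(6815) = 6658.95 − 6337.95 = 321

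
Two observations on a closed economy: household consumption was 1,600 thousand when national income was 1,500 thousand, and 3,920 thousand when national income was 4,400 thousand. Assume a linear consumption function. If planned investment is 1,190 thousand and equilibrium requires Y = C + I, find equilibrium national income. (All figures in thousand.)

MPC = (3920 − 1600)/(4400 − 1500) = 2320/2900 = 0.8
a = 1600 − 0.8(1500) = 400
Equilibrium: Y = 400 + 0.8Y + 1190
0.2Y = 1590, so Y = 1590/0.2 = 7950

Y = 7950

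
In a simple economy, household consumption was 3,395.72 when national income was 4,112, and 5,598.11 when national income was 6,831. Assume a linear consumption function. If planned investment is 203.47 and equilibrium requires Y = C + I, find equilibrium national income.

MPC = (5598.11 − 3395.72)/(6831 − 4112) = 2202.39/2719 = 0.81
a = 3395.72 − 0.81(4112) = 65
Equilibrium: Y = 65 + 0.81Y + 203.47
0.19Y = 268.47, so Y = 268.47/0.19 = 1413

Y = 1413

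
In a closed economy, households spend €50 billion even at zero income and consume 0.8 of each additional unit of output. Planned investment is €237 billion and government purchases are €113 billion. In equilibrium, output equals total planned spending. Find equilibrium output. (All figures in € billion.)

Y = 2000

Y = C + I + G = 50 + 0.8Y + 237 + 113
Y − 0.8Y = 400
0.2Y = 400, so Y = 400/0.2 = 2000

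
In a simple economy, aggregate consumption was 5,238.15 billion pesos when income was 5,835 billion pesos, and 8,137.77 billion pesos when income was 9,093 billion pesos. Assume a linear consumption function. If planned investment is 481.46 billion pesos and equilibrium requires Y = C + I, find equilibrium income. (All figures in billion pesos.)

Y = 4786

MPC = (8137.77 − 5238.15)/(9093 − 5835) = 2899.62/3258 = 0.89
a = 5238.15 − 0.89(5835) = 45
Equilibrium: Y = 45 + 0.89Y + 481.46
0.11Y = 526.46, so Y = 526.46/0.11 = 4786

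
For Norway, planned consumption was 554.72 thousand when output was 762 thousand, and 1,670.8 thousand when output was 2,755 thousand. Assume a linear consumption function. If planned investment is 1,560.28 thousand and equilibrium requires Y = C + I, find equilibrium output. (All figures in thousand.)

MPC = (1670.8 − 554.72)/(2755 − 762) = 1116.08/1993 = 0.56
a = 554.72 − 0.56(762) = 128
Equilibrium: Y = 128 + 0.56Y + 1560.28
0.44Y = 1688.28, so Y = 1688.28/0.44 = 3837

Y = 3837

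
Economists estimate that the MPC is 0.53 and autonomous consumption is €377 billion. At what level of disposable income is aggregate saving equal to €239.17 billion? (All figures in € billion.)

S = Y − C = -377 + 0.47Y
-377 + 0.47Y = 239.17, so 0.47Y = 616.17 and Y = 1311

Y = 1311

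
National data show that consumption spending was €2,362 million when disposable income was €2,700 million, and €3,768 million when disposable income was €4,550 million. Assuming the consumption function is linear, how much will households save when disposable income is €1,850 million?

S = 134

MPC = (3768 − 2362)/(4550 − 2700) = 1406/1850 = 0.76
a = 2362 − 0.76(2700) = 2362 − 2052 = 310
C = 310 + 0.76(1850) = 1716
S = 1850 − 1716 = 134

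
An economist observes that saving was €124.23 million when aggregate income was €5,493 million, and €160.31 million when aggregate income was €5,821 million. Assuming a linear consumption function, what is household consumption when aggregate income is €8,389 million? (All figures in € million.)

MPS = ΔS/ΔY = (160.31 − 124.23)/(5821 − 5493) = 36.08/328 = 0.11
MPC = 1 − MPS = 0.89
Autonomous saving = 124.23 − 0.11(5493) = -480, so a = 480
C = 480 + 0.89(8389) = 480 + 7466.21 = 7946.21

C = 7946.21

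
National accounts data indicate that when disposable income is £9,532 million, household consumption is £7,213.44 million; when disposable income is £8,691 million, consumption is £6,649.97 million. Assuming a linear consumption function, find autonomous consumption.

MPC = ΔC/ΔY = (7213.44 − 6649.97)/(9532 − 8691) = 563.47/841 = 0.67
a = C − MPC·Y = 6649.97 − 0.67(8691) = 6649.97 − 5822.97 = 827

a = 827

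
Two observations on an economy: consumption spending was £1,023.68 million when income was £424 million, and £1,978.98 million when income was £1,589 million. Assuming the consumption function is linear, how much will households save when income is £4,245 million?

S = 88.1

MPC = (1978.98 − 1023.68)/(1589 − 424) = 955.3/1165 = 0.82
a = 1023.68 − 0.82(424) = 1023.68 − 347.68 = 676
C = 676 + 0.82(4245) = 4156.9
S = 4245 − 4156.9 = 88.1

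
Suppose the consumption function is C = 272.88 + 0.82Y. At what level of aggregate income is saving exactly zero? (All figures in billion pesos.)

Y = 1516

At break-even, C = Y: 272.88 + 0.82Y = Y
0.18Y = 272.88, so Y = 272.88/0.18 = 1516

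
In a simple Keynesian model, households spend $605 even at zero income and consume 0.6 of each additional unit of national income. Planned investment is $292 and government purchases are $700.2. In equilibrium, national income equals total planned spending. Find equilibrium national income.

Y = 3993

Y = C + I + G = 605 + 0.6Y + 292 + 700.2
Y − 0.6Y = 1597.2
0.4Y = 1597.2, so Y = 1597.2/0.4 = 3993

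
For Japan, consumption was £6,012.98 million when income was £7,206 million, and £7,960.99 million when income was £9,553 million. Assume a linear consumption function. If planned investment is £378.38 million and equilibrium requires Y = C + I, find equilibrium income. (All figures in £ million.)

Y = 2414

MPC = (7960.99 − 6012.98)/(9553 − 7206) = 1948.01/2347 = 0.83
a = 6012.98 − 0.83(7206) = 32
Equilibrium: Y = 32 + 0.83Y + 378.38
0.17Y = 410.38, so Y = 410.38/0.17 = 2414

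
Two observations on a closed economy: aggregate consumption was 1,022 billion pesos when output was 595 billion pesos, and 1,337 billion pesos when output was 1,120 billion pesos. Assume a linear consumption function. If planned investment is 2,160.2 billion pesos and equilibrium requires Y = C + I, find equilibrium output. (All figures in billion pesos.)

Y = 7063

MPC = (1337 − 1022)/(1120 − 595) = 315/525 = 0.6
a = 1022 − 0.6(595) = 665
Equilibrium: Y = 665 + 0.6Y + 2160.2
0.4Y = 2825.2, so Y = 2825.2/0.4 = 7063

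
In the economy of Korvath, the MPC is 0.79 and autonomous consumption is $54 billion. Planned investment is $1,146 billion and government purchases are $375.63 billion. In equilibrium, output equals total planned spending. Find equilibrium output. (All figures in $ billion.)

Y = 7503

Y = C + I + G = 54 + 0.79Y + 1146 + 375.63
Y − 0.79Y = 1575.63
0.21Y = 1575.63, so Y = 1575.63/0.21 = 7503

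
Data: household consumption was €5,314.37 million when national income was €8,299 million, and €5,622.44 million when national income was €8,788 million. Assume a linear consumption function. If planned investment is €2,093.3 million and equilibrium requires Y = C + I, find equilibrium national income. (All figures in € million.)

MPC = (5622.44 − 5314.37)/(8788 − 8299) = 308.07/489 = 0.63
a = 5314.37 − 0.63(8299) = 86
Equilibrium: Y = 86 + 0.63Y + 2093.3
0.37Y = 2179.3, so Y = 2179.3/0.37 = 5890

Y = 5890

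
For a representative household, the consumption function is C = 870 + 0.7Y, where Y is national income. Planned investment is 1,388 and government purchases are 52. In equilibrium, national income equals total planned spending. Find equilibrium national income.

Y = C + I + G = 870 + 0.7Y + 1388 + 52
Y − 0.7Y = 2310
0.3Y = 2310, so Y = 2310/0.3 = 7700

Y = 7700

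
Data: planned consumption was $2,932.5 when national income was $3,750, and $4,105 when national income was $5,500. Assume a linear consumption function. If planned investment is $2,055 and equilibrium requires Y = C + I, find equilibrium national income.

Y = 7500

MPC = (4105 − 2932.5)/(5500 − 3750) = 1172.5/1750 = 0.67
a = 2932.5 − 0.67(3750) = 420
Equilibrium: Y = 420 + 0.67Y + 2055
0.33Y = 2475, so Y = 2475/0.33 = 7500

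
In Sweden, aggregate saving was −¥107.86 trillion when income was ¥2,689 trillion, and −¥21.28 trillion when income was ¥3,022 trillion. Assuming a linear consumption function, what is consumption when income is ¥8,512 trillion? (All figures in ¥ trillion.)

C = 7105.88

MPS = ΔS/ΔY = (-21.28 − (-107.86))/(3022 − 2689) = 86.58/333 = 0.26
MPC = 1 − MPS = 0.74
Autonomous saving = -107.86 − 0.26(2689) = -807, so a = 807
C = 807 + 0.74(8512) = 807 + 6298.88 = 7105.88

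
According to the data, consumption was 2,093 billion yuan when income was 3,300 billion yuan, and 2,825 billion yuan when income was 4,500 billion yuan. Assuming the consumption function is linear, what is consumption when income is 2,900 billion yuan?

C = 1849

MPC = (2825 − 2093)/(4500 − 3300) = 732/1200 = 0.61
a = 2093 − 0.61(3300) = 2093 − 2013 = 80
C = 80 + 0.61(2900) = 80 + 1769 = 1849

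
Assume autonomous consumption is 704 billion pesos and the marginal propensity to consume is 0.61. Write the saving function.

S = Y − C = Y − (704 + 0.61Y) = -704 + (1 − 0.61)Y

S = -704 + 0.39Y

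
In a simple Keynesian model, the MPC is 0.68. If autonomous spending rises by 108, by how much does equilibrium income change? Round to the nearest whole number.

ΔY ≈ 338

The multiplier is 1/(1 − MPC) = 1/0.32.
ΔY = 108/0.32 = 337.50 ≈ 338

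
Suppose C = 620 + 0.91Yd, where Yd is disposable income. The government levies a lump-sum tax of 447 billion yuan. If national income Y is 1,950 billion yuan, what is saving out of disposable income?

Yd = Y − T = 1950 − 447 = 1503
C = 620 + 0.91(1503) = 620 + 1367.73 = 1987.73
S = Yd − C = 1503 − 1987.73 = -484.73

S = -484.73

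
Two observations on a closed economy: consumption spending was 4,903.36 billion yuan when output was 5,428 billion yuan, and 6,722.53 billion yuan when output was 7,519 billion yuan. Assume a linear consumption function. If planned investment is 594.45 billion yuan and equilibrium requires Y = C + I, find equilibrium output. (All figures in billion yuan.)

Y = 5965

MPC = (6722.53 − 4903.36)/(7519 − 5428) = 1819.17/2091 = 0.87
a = 4903.36 − 0.87(5428) = 181
Equilibrium: Y = 181 + 0.87Y + 594.45
0.13Y = 775.45, so Y = 775.45/0.13 = 5965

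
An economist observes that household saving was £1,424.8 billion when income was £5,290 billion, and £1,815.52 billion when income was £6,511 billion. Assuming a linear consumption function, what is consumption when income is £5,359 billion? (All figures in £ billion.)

C = 3912.12

MPS = ΔS/ΔY = (1815.52 − 1424.8)/(6511 − 5290) = 390.72/1221 = 0.32
MPC = 1 − MPS = 0.68
Autonomous saving = 1424.8 − 0.32(5290) = -268, so a = 268
C = 268 + 0.68(5359) = 268 + 3644.12 = 3912.12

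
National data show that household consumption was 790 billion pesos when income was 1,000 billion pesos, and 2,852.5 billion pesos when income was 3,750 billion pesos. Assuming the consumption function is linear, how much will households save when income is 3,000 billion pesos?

S = 710

MPC = (2852.5 − 790)/(3750 − 1000) = 2062.5/2750 = 0.75
a = 790 − 0.75(1000) = 790 − 750 = 40
C = 40 + 0.75(3000) = 2290
S = 3000 − 2290 = 710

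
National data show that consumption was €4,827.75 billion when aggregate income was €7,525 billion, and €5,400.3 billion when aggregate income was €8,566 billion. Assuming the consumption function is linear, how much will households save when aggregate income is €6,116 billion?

S = 2063.2

MPC = (5400.3 − 4827.75)/(8566 − 7525) = 572.55/1041 = 0.55
a = 4827.75 − 0.55(7525) = 4827.75 − 4138.75 = 689
C = 689 + 0.55(6116) = 4052.8
S = 6116 − 4052.8 = 2063.2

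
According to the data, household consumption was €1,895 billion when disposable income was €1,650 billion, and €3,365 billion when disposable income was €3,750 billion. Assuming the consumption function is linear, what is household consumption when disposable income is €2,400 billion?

MPC = (3365 − 1895)/(3750 − 1650) = 1470/2100 = 0.7
a = 1895 − 0.7(1650) = 1895 − 1155 = 740
C = 740 + 0.7(2400) = 740 + 1680 = 2420

C = 2420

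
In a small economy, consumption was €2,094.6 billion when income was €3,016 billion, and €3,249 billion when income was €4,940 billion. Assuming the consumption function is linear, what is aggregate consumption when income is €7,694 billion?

C = 4901.4

MPC = (3249 − 2094.6)/(4940 − 3016) = 1154.4/1924 = 0.6
a = 2094.6 − 0.6(3016) = 2094.6 − 1809.6 = 285
C = 285 + 0.6(7694) = 285 + 4616.4 = 4901.4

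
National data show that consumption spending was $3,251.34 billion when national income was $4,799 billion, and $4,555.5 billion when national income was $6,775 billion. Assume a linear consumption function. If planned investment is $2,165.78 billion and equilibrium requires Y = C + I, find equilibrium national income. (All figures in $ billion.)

Y = 6617

MPC = (4555.5 − 3251.34)/(6775 − 4799) = 1304.16/1976 = 0.66
a = 3251.34 − 0.66(4799) = 84
Equilibrium: Y = 84 + 0.66Y + 2165.78
0.34Y = 2249.78, so Y = 2249.78/0.34 = 6617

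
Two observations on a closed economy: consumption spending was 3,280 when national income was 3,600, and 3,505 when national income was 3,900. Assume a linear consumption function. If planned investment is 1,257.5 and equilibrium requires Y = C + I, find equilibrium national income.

Y = 7350

MPC = (3505 − 3280)/(3900 − 3600) = 225/300 = 0.75
a = 3280 − 0.75(3600) = 580
Equilibrium: Y = 580 + 0.75Y + 1257.5
0.25Y = 1837.5, so Y = 1837.5/0.25 = 7350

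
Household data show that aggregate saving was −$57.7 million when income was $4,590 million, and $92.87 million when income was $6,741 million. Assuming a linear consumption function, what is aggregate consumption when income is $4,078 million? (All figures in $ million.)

C = 4171.54

MPS = ΔS/ΔY = (92.87 − (-57.7))/(6741 − 4590) = 150.57/2151 = 0.07
MPC = 1 − MPS = 0.93
Autonomous saving = -57.7 − 0.07(4590) = -379, so a = 379
C = 379 + 0.93(4078) = 379 + 3792.54 = 4171.54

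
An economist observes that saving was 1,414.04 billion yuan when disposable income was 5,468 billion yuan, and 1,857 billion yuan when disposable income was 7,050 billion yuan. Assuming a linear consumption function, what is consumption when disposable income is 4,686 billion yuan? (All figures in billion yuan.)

MPS = ΔS/ΔY = (1857 − 1414.04)/(7050 − 5468) = 442.96/1582 = 0.28
MPC = 1 − MPS = 0.72
Autonomous saving = 1414.04 − 0.28(5468) = -117, so a = 117
C = 117 + 0.72(4686) = 117 + 3373.92 = 3490.92

C = 3490.92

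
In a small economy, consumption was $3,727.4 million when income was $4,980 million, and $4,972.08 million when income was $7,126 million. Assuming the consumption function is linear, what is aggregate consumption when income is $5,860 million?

MPC = (4972.08 − 3727.4)/(7126 − 4980) = 1244.68/2146 = 0.58
a = 3727.4 − 0.58(4980) = 3727.4 − 2888.4 = 839
C = 839 + 0.58(5860) = 839 + 3398.8 = 4237.8

C = 4237.8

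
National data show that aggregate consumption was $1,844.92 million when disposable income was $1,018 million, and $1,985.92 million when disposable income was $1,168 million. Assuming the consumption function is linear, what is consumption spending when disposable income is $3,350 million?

MPC = (1985.92 − 1844.92)/(1168 − 1018) = 141/150 = 0.94
a = 1844.92 − 0.94(1018) = 1844.92 − 956.92 = 888
C = 888 + 0.94(3350) = 888 + 3149 = 4037

C = 4037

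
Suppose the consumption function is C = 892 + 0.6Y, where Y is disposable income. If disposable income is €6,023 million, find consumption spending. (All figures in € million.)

C = 4505.8

C = 892 + 0.6(6023) = 892 + 3613.8 = 4505.8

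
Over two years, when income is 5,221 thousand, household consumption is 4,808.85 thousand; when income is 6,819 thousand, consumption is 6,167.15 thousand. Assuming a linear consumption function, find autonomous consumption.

MPC = ΔC/ΔY = (6167.15 − 4808.85)/(6819 − 5221) = 1358.3/1598 = 0.85
a = C − MPC·Y = 4808.85 − 0.85(5221) = 4808.85 − 4437.85 = 371

a = 371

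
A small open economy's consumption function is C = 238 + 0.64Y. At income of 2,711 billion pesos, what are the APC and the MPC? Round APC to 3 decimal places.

MPC = 0.64 (the slope of the consumption function)
C = 238 + 0.64(2711) = 1973.04, so APC = 1973.04/2711 = 0.728

APC = 0.728; MPC = 0.64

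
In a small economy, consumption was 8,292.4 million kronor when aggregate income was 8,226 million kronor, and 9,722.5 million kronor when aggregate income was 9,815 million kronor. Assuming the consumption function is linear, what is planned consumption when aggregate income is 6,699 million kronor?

MPC = (9722.5 − 8292.4)/(9815 − 8226) = 1430.1/1589 = 0.9
a = 8292.4 − 0.9(8226) = 8292.4 − 7403.4 = 889
C = 889 + 0.9(6699) = 889 + 6029.1 = 6918.1

C = 6918.1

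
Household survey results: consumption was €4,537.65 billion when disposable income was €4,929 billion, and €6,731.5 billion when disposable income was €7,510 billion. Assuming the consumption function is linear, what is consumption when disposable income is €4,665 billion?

C = 4313.25

MPC = (6731.5 − 4537.65)/(7510 − 4929) = 2193.85/2581 = 0.85
a = 4537.65 − 0.85(4929) = 4537.65 − 4189.65 = 348
C = 348 + 0.85(4665) = 348 + 3965.25 = 4313.25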